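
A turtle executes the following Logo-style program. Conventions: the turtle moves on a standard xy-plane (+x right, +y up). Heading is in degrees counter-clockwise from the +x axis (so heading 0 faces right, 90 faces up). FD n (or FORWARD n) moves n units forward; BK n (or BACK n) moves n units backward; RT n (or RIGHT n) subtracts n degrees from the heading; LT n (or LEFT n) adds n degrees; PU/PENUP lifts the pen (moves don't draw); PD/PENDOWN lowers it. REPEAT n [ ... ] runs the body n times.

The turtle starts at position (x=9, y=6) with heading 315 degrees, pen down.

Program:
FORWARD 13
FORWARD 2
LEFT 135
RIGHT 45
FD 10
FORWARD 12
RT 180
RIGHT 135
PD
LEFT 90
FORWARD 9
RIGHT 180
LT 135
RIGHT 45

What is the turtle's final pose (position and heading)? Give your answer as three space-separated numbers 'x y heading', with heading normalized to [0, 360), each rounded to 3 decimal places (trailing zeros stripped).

Answer: 26.163 10.95 90

Derivation:
Executing turtle program step by step:
Start: pos=(9,6), heading=315, pen down
FD 13: (9,6) -> (18.192,-3.192) [heading=315, draw]
FD 2: (18.192,-3.192) -> (19.607,-4.607) [heading=315, draw]
LT 135: heading 315 -> 90
RT 45: heading 90 -> 45
FD 10: (19.607,-4.607) -> (26.678,2.464) [heading=45, draw]
FD 12: (26.678,2.464) -> (35.163,10.95) [heading=45, draw]
RT 180: heading 45 -> 225
RT 135: heading 225 -> 90
PD: pen down
LT 90: heading 90 -> 180
FD 9: (35.163,10.95) -> (26.163,10.95) [heading=180, draw]
RT 180: heading 180 -> 0
LT 135: heading 0 -> 135
RT 45: heading 135 -> 90
Final: pos=(26.163,10.95), heading=90, 5 segment(s) drawn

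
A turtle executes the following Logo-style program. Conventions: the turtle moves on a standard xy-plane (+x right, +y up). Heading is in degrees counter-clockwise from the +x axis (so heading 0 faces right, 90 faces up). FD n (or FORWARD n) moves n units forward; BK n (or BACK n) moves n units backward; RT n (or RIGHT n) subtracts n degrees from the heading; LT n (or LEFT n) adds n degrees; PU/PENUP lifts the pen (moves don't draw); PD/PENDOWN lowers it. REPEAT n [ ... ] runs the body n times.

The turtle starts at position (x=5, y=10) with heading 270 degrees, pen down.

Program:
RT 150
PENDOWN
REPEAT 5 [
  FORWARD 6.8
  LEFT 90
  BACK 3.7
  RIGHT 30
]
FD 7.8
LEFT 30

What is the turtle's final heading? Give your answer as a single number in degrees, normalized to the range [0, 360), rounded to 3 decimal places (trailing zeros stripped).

Executing turtle program step by step:
Start: pos=(5,10), heading=270, pen down
RT 150: heading 270 -> 120
PD: pen down
REPEAT 5 [
  -- iteration 1/5 --
  FD 6.8: (5,10) -> (1.6,15.889) [heading=120, draw]
  LT 90: heading 120 -> 210
  BK 3.7: (1.6,15.889) -> (4.804,17.739) [heading=210, draw]
  RT 30: heading 210 -> 180
  -- iteration 2/5 --
  FD 6.8: (4.804,17.739) -> (-1.996,17.739) [heading=180, draw]
  LT 90: heading 180 -> 270
  BK 3.7: (-1.996,17.739) -> (-1.996,21.439) [heading=270, draw]
  RT 30: heading 270 -> 240
  -- iteration 3/5 --
  FD 6.8: (-1.996,21.439) -> (-5.396,15.55) [heading=240, draw]
  LT 90: heading 240 -> 330
  BK 3.7: (-5.396,15.55) -> (-8.6,17.4) [heading=330, draw]
  RT 30: heading 330 -> 300
  -- iteration 4/5 --
  FD 6.8: (-8.6,17.4) -> (-5.2,11.511) [heading=300, draw]
  LT 90: heading 300 -> 30
  BK 3.7: (-5.2,11.511) -> (-8.404,9.661) [heading=30, draw]
  RT 30: heading 30 -> 0
  -- iteration 5/5 --
  FD 6.8: (-8.404,9.661) -> (-1.604,9.661) [heading=0, draw]
  LT 90: heading 0 -> 90
  BK 3.7: (-1.604,9.661) -> (-1.604,5.961) [heading=90, draw]
  RT 30: heading 90 -> 60
]
FD 7.8: (-1.604,5.961) -> (2.296,12.716) [heading=60, draw]
LT 30: heading 60 -> 90
Final: pos=(2.296,12.716), heading=90, 11 segment(s) drawn

Answer: 90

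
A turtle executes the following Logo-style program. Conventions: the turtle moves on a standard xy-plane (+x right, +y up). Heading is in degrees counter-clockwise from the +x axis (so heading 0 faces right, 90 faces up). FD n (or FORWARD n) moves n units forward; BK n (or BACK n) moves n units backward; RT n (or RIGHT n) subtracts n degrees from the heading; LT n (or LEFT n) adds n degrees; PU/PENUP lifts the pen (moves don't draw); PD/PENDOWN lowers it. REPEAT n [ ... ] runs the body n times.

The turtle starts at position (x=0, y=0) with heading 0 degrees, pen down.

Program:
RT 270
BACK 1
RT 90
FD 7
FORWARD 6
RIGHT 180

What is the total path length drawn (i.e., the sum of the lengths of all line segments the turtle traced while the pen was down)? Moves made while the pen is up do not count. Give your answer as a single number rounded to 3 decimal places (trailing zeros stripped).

Answer: 14

Derivation:
Executing turtle program step by step:
Start: pos=(0,0), heading=0, pen down
RT 270: heading 0 -> 90
BK 1: (0,0) -> (0,-1) [heading=90, draw]
RT 90: heading 90 -> 0
FD 7: (0,-1) -> (7,-1) [heading=0, draw]
FD 6: (7,-1) -> (13,-1) [heading=0, draw]
RT 180: heading 0 -> 180
Final: pos=(13,-1), heading=180, 3 segment(s) drawn

Segment lengths:
  seg 1: (0,0) -> (0,-1), length = 1
  seg 2: (0,-1) -> (7,-1), length = 7
  seg 3: (7,-1) -> (13,-1), length = 6
Total = 14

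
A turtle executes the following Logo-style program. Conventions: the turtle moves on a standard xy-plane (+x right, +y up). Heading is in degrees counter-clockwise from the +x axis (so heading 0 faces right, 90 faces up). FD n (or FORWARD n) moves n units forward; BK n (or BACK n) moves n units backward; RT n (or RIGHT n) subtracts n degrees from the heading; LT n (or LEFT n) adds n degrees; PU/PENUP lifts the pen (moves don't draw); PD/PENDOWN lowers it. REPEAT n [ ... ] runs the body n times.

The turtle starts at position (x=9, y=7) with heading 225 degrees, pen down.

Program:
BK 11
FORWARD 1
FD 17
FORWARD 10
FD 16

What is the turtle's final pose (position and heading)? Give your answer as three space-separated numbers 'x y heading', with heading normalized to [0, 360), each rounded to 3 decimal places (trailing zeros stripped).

Executing turtle program step by step:
Start: pos=(9,7), heading=225, pen down
BK 11: (9,7) -> (16.778,14.778) [heading=225, draw]
FD 1: (16.778,14.778) -> (16.071,14.071) [heading=225, draw]
FD 17: (16.071,14.071) -> (4.05,2.05) [heading=225, draw]
FD 10: (4.05,2.05) -> (-3.021,-5.021) [heading=225, draw]
FD 16: (-3.021,-5.021) -> (-14.335,-16.335) [heading=225, draw]
Final: pos=(-14.335,-16.335), heading=225, 5 segment(s) drawn

Answer: -14.335 -16.335 225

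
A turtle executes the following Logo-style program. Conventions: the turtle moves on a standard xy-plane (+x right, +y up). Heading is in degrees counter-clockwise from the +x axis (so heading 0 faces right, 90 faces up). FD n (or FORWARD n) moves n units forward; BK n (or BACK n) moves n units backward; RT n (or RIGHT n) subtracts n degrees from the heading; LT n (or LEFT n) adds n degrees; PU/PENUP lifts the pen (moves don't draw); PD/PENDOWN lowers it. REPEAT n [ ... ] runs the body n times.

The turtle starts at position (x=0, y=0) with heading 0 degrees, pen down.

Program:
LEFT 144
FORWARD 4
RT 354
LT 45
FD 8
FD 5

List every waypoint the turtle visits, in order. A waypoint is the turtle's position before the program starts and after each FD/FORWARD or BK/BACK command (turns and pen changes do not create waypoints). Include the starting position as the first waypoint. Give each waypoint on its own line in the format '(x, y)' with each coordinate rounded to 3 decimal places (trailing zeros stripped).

Answer: (0, 0)
(-3.236, 2.351)
(-10.963, 0.281)
(-15.793, -1.014)

Derivation:
Executing turtle program step by step:
Start: pos=(0,0), heading=0, pen down
LT 144: heading 0 -> 144
FD 4: (0,0) -> (-3.236,2.351) [heading=144, draw]
RT 354: heading 144 -> 150
LT 45: heading 150 -> 195
FD 8: (-3.236,2.351) -> (-10.963,0.281) [heading=195, draw]
FD 5: (-10.963,0.281) -> (-15.793,-1.014) [heading=195, draw]
Final: pos=(-15.793,-1.014), heading=195, 3 segment(s) drawn
Waypoints (4 total):
(0, 0)
(-3.236, 2.351)
(-10.963, 0.281)
(-15.793, -1.014)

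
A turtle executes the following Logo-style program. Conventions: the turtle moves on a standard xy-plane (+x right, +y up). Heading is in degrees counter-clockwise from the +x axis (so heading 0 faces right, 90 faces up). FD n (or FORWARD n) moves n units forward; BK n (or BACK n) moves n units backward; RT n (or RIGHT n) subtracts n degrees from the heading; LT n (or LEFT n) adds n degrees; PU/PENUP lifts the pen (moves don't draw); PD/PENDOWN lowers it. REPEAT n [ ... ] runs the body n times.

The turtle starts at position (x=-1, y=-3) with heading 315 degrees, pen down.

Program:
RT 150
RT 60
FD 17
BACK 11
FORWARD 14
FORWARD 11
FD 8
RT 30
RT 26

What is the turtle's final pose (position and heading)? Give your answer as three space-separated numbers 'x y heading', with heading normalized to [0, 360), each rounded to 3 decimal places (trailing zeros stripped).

Executing turtle program step by step:
Start: pos=(-1,-3), heading=315, pen down
RT 150: heading 315 -> 165
RT 60: heading 165 -> 105
FD 17: (-1,-3) -> (-5.4,13.421) [heading=105, draw]
BK 11: (-5.4,13.421) -> (-2.553,2.796) [heading=105, draw]
FD 14: (-2.553,2.796) -> (-6.176,16.319) [heading=105, draw]
FD 11: (-6.176,16.319) -> (-9.023,26.944) [heading=105, draw]
FD 8: (-9.023,26.944) -> (-11.094,34.671) [heading=105, draw]
RT 30: heading 105 -> 75
RT 26: heading 75 -> 49
Final: pos=(-11.094,34.671), heading=49, 5 segment(s) drawn

Answer: -11.094 34.671 49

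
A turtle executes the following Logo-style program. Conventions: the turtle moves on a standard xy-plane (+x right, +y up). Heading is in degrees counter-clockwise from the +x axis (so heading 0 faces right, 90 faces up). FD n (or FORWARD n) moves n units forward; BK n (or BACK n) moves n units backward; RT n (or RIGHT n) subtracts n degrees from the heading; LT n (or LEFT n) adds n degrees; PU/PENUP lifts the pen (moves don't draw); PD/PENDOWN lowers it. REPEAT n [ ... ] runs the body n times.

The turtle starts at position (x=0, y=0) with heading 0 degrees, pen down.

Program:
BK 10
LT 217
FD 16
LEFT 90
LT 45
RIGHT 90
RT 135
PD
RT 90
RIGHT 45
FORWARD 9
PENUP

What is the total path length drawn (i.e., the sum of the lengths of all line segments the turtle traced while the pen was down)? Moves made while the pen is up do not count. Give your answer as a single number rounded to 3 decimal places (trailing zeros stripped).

Answer: 35

Derivation:
Executing turtle program step by step:
Start: pos=(0,0), heading=0, pen down
BK 10: (0,0) -> (-10,0) [heading=0, draw]
LT 217: heading 0 -> 217
FD 16: (-10,0) -> (-22.778,-9.629) [heading=217, draw]
LT 90: heading 217 -> 307
LT 45: heading 307 -> 352
RT 90: heading 352 -> 262
RT 135: heading 262 -> 127
PD: pen down
RT 90: heading 127 -> 37
RT 45: heading 37 -> 352
FD 9: (-22.778,-9.629) -> (-13.866,-10.882) [heading=352, draw]
PU: pen up
Final: pos=(-13.866,-10.882), heading=352, 3 segment(s) drawn

Segment lengths:
  seg 1: (0,0) -> (-10,0), length = 10
  seg 2: (-10,0) -> (-22.778,-9.629), length = 16
  seg 3: (-22.778,-9.629) -> (-13.866,-10.882), length = 9
Total = 35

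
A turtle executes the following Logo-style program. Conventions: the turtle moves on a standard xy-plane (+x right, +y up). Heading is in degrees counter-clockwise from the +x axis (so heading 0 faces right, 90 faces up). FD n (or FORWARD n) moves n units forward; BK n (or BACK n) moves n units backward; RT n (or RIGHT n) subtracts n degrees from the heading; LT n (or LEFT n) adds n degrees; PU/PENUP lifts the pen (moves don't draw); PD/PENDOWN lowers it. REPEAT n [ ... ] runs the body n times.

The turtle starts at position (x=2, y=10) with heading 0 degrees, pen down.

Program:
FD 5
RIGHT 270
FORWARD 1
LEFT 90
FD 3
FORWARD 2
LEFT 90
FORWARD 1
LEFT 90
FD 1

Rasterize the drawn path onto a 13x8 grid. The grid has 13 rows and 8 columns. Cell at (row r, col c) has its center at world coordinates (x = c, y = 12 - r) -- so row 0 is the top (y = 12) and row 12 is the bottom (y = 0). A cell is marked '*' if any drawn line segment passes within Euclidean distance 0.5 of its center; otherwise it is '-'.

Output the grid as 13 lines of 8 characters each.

Segment 0: (2,10) -> (7,10)
Segment 1: (7,10) -> (7,11)
Segment 2: (7,11) -> (4,11)
Segment 3: (4,11) -> (2,11)
Segment 4: (2,11) -> (2,10)
Segment 5: (2,10) -> (3,10)

Answer: --------
--******
--******
--------
--------
--------
--------
--------
--------
--------
--------
--------
--------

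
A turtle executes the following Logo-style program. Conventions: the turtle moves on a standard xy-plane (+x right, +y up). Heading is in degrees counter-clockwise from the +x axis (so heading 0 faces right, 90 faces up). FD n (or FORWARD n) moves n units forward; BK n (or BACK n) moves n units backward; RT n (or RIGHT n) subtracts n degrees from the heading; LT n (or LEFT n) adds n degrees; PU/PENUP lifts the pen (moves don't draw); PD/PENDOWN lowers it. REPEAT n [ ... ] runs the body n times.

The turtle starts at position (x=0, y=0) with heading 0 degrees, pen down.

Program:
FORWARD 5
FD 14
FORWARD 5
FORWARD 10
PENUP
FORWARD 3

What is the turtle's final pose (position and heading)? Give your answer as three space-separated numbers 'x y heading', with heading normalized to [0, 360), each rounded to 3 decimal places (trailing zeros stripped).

Executing turtle program step by step:
Start: pos=(0,0), heading=0, pen down
FD 5: (0,0) -> (5,0) [heading=0, draw]
FD 14: (5,0) -> (19,0) [heading=0, draw]
FD 5: (19,0) -> (24,0) [heading=0, draw]
FD 10: (24,0) -> (34,0) [heading=0, draw]
PU: pen up
FD 3: (34,0) -> (37,0) [heading=0, move]
Final: pos=(37,0), heading=0, 4 segment(s) drawn

Answer: 37 0 0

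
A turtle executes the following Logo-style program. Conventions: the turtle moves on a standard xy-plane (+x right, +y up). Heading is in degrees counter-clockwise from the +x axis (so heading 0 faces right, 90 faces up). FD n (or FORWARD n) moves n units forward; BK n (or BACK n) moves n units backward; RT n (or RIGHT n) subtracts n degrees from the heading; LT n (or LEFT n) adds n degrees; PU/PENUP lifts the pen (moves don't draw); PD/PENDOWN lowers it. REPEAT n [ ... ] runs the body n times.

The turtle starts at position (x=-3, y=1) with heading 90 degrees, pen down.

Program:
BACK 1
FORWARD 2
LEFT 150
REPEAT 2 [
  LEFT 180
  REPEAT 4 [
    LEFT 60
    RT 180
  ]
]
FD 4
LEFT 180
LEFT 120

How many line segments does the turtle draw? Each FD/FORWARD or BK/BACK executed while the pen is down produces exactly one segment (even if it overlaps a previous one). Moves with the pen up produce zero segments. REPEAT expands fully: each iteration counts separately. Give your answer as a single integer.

Answer: 3

Derivation:
Executing turtle program step by step:
Start: pos=(-3,1), heading=90, pen down
BK 1: (-3,1) -> (-3,0) [heading=90, draw]
FD 2: (-3,0) -> (-3,2) [heading=90, draw]
LT 150: heading 90 -> 240
REPEAT 2 [
  -- iteration 1/2 --
  LT 180: heading 240 -> 60
  REPEAT 4 [
    -- iteration 1/4 --
    LT 60: heading 60 -> 120
    RT 180: heading 120 -> 300
    -- iteration 2/4 --
    LT 60: heading 300 -> 0
    RT 180: heading 0 -> 180
    -- iteration 3/4 --
    LT 60: heading 180 -> 240
    RT 180: heading 240 -> 60
    -- iteration 4/4 --
    LT 60: heading 60 -> 120
    RT 180: heading 120 -> 300
  ]
  -- iteration 2/2 --
  LT 180: heading 300 -> 120
  REPEAT 4 [
    -- iteration 1/4 --
    LT 60: heading 120 -> 180
    RT 180: heading 180 -> 0
    -- iteration 2/4 --
    LT 60: heading 0 -> 60
    RT 180: heading 60 -> 240
    -- iteration 3/4 --
    LT 60: heading 240 -> 300
    RT 180: heading 300 -> 120
    -- iteration 4/4 --
    LT 60: heading 120 -> 180
    RT 180: heading 180 -> 0
  ]
]
FD 4: (-3,2) -> (1,2) [heading=0, draw]
LT 180: heading 0 -> 180
LT 120: heading 180 -> 300
Final: pos=(1,2), heading=300, 3 segment(s) drawn
Segments drawn: 3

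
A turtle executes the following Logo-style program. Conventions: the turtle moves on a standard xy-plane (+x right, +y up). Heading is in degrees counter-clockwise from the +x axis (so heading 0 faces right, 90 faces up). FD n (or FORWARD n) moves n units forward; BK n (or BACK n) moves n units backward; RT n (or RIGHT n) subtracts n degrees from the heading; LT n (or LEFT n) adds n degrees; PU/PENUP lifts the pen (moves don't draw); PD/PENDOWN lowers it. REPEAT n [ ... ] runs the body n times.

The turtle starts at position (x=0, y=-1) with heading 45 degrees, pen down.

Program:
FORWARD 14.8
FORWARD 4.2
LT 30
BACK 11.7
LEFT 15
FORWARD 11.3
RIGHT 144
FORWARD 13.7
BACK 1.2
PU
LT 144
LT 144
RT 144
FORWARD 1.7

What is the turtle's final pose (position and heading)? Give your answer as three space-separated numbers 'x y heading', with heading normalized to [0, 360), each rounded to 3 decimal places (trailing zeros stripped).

Answer: 17.754 4.021 90

Derivation:
Executing turtle program step by step:
Start: pos=(0,-1), heading=45, pen down
FD 14.8: (0,-1) -> (10.465,9.465) [heading=45, draw]
FD 4.2: (10.465,9.465) -> (13.435,12.435) [heading=45, draw]
LT 30: heading 45 -> 75
BK 11.7: (13.435,12.435) -> (10.407,1.134) [heading=75, draw]
LT 15: heading 75 -> 90
FD 11.3: (10.407,1.134) -> (10.407,12.434) [heading=90, draw]
RT 144: heading 90 -> 306
FD 13.7: (10.407,12.434) -> (18.46,1.35) [heading=306, draw]
BK 1.2: (18.46,1.35) -> (17.754,2.321) [heading=306, draw]
PU: pen up
LT 144: heading 306 -> 90
LT 144: heading 90 -> 234
RT 144: heading 234 -> 90
FD 1.7: (17.754,2.321) -> (17.754,4.021) [heading=90, move]
Final: pos=(17.754,4.021), heading=90, 6 segment(s) drawn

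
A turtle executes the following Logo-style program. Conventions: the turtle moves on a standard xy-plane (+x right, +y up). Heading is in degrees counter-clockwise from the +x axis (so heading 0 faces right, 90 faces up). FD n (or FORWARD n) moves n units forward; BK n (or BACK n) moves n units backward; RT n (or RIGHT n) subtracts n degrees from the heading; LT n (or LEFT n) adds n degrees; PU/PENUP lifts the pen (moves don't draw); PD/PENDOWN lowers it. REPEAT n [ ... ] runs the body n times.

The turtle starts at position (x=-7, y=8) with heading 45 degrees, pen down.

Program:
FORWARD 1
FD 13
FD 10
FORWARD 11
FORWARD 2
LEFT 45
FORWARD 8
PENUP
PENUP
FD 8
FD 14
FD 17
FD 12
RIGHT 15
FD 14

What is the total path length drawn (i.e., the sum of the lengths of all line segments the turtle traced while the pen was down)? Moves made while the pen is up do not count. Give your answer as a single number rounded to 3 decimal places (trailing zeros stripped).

Answer: 45

Derivation:
Executing turtle program step by step:
Start: pos=(-7,8), heading=45, pen down
FD 1: (-7,8) -> (-6.293,8.707) [heading=45, draw]
FD 13: (-6.293,8.707) -> (2.899,17.899) [heading=45, draw]
FD 10: (2.899,17.899) -> (9.971,24.971) [heading=45, draw]
FD 11: (9.971,24.971) -> (17.749,32.749) [heading=45, draw]
FD 2: (17.749,32.749) -> (19.163,34.163) [heading=45, draw]
LT 45: heading 45 -> 90
FD 8: (19.163,34.163) -> (19.163,42.163) [heading=90, draw]
PU: pen up
PU: pen up
FD 8: (19.163,42.163) -> (19.163,50.163) [heading=90, move]
FD 14: (19.163,50.163) -> (19.163,64.163) [heading=90, move]
FD 17: (19.163,64.163) -> (19.163,81.163) [heading=90, move]
FD 12: (19.163,81.163) -> (19.163,93.163) [heading=90, move]
RT 15: heading 90 -> 75
FD 14: (19.163,93.163) -> (22.786,106.686) [heading=75, move]
Final: pos=(22.786,106.686), heading=75, 6 segment(s) drawn

Segment lengths:
  seg 1: (-7,8) -> (-6.293,8.707), length = 1
  seg 2: (-6.293,8.707) -> (2.899,17.899), length = 13
  seg 3: (2.899,17.899) -> (9.971,24.971), length = 10
  seg 4: (9.971,24.971) -> (17.749,32.749), length = 11
  seg 5: (17.749,32.749) -> (19.163,34.163), length = 2
  seg 6: (19.163,34.163) -> (19.163,42.163), length = 8
Total = 45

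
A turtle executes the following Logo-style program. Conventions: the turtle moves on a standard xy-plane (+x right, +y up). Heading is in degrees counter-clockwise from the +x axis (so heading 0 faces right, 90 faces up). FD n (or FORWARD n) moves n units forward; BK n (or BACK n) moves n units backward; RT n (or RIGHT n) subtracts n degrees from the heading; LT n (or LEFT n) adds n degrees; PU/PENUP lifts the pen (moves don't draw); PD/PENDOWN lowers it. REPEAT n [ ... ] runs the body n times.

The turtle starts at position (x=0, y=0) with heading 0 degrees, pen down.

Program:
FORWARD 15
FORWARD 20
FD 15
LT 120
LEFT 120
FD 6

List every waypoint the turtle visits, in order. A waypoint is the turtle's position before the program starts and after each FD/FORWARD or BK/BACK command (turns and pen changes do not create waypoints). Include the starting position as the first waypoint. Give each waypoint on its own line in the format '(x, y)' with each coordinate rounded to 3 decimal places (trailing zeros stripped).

Executing turtle program step by step:
Start: pos=(0,0), heading=0, pen down
FD 15: (0,0) -> (15,0) [heading=0, draw]
FD 20: (15,0) -> (35,0) [heading=0, draw]
FD 15: (35,0) -> (50,0) [heading=0, draw]
LT 120: heading 0 -> 120
LT 120: heading 120 -> 240
FD 6: (50,0) -> (47,-5.196) [heading=240, draw]
Final: pos=(47,-5.196), heading=240, 4 segment(s) drawn
Waypoints (5 total):
(0, 0)
(15, 0)
(35, 0)
(50, 0)
(47, -5.196)

Answer: (0, 0)
(15, 0)
(35, 0)
(50, 0)
(47, -5.196)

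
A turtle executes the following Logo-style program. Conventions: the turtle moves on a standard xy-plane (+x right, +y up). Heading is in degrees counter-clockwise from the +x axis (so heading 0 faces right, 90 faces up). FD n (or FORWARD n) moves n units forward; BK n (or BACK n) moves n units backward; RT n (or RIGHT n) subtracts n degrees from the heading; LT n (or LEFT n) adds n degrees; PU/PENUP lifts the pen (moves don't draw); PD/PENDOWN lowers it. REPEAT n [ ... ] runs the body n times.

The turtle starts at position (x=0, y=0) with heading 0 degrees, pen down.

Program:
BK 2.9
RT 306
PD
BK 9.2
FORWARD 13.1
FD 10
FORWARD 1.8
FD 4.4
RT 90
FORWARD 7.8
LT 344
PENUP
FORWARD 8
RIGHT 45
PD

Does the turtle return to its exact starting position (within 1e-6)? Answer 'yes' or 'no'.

Executing turtle program step by step:
Start: pos=(0,0), heading=0, pen down
BK 2.9: (0,0) -> (-2.9,0) [heading=0, draw]
RT 306: heading 0 -> 54
PD: pen down
BK 9.2: (-2.9,0) -> (-8.308,-7.443) [heading=54, draw]
FD 13.1: (-8.308,-7.443) -> (-0.608,3.155) [heading=54, draw]
FD 10: (-0.608,3.155) -> (5.27,11.245) [heading=54, draw]
FD 1.8: (5.27,11.245) -> (6.328,12.702) [heading=54, draw]
FD 4.4: (6.328,12.702) -> (8.914,16.261) [heading=54, draw]
RT 90: heading 54 -> 324
FD 7.8: (8.914,16.261) -> (15.225,11.677) [heading=324, draw]
LT 344: heading 324 -> 308
PU: pen up
FD 8: (15.225,11.677) -> (20.15,5.372) [heading=308, move]
RT 45: heading 308 -> 263
PD: pen down
Final: pos=(20.15,5.372), heading=263, 7 segment(s) drawn

Start position: (0, 0)
Final position: (20.15, 5.372)
Distance = 20.854; >= 1e-6 -> NOT closed

Answer: no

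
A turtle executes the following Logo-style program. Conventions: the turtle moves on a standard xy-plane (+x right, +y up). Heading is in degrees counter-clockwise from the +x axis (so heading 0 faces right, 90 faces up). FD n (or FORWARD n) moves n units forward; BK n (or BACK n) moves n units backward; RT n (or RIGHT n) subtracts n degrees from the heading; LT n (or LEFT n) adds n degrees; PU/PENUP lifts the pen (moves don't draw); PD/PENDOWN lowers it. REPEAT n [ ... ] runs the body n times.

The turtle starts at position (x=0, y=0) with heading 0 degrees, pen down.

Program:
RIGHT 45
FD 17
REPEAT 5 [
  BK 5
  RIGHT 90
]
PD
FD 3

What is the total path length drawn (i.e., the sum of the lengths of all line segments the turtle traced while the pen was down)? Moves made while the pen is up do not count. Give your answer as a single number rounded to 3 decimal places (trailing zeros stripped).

Answer: 45

Derivation:
Executing turtle program step by step:
Start: pos=(0,0), heading=0, pen down
RT 45: heading 0 -> 315
FD 17: (0,0) -> (12.021,-12.021) [heading=315, draw]
REPEAT 5 [
  -- iteration 1/5 --
  BK 5: (12.021,-12.021) -> (8.485,-8.485) [heading=315, draw]
  RT 90: heading 315 -> 225
  -- iteration 2/5 --
  BK 5: (8.485,-8.485) -> (12.021,-4.95) [heading=225, draw]
  RT 90: heading 225 -> 135
  -- iteration 3/5 --
  BK 5: (12.021,-4.95) -> (15.556,-8.485) [heading=135, draw]
  RT 90: heading 135 -> 45
  -- iteration 4/5 --
  BK 5: (15.556,-8.485) -> (12.021,-12.021) [heading=45, draw]
  RT 90: heading 45 -> 315
  -- iteration 5/5 --
  BK 5: (12.021,-12.021) -> (8.485,-8.485) [heading=315, draw]
  RT 90: heading 315 -> 225
]
PD: pen down
FD 3: (8.485,-8.485) -> (6.364,-10.607) [heading=225, draw]
Final: pos=(6.364,-10.607), heading=225, 7 segment(s) drawn

Segment lengths:
  seg 1: (0,0) -> (12.021,-12.021), length = 17
  seg 2: (12.021,-12.021) -> (8.485,-8.485), length = 5
  seg 3: (8.485,-8.485) -> (12.021,-4.95), length = 5
  seg 4: (12.021,-4.95) -> (15.556,-8.485), length = 5
  seg 5: (15.556,-8.485) -> (12.021,-12.021), length = 5
  seg 6: (12.021,-12.021) -> (8.485,-8.485), length = 5
  seg 7: (8.485,-8.485) -> (6.364,-10.607), length = 3
Total = 45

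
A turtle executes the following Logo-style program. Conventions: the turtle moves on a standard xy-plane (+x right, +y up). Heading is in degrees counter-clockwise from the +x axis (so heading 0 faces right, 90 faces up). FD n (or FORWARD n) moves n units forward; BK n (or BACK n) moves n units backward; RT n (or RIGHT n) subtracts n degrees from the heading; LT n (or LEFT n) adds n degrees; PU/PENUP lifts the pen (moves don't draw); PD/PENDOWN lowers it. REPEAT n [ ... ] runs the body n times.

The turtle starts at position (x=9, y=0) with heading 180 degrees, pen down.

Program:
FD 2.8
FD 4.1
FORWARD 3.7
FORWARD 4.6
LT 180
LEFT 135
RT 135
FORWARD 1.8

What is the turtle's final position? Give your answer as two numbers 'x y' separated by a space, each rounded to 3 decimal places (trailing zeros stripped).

Executing turtle program step by step:
Start: pos=(9,0), heading=180, pen down
FD 2.8: (9,0) -> (6.2,0) [heading=180, draw]
FD 4.1: (6.2,0) -> (2.1,0) [heading=180, draw]
FD 3.7: (2.1,0) -> (-1.6,0) [heading=180, draw]
FD 4.6: (-1.6,0) -> (-6.2,0) [heading=180, draw]
LT 180: heading 180 -> 0
LT 135: heading 0 -> 135
RT 135: heading 135 -> 0
FD 1.8: (-6.2,0) -> (-4.4,0) [heading=0, draw]
Final: pos=(-4.4,0), heading=0, 5 segment(s) drawn

Answer: -4.4 0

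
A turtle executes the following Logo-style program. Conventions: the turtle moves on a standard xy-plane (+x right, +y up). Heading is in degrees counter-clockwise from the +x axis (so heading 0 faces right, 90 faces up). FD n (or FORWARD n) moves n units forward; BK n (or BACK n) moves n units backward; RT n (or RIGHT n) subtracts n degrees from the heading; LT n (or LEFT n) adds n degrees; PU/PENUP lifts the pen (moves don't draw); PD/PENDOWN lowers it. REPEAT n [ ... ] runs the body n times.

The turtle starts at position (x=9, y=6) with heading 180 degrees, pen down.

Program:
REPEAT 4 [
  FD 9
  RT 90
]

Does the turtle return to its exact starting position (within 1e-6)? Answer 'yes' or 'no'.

Answer: yes

Derivation:
Executing turtle program step by step:
Start: pos=(9,6), heading=180, pen down
REPEAT 4 [
  -- iteration 1/4 --
  FD 9: (9,6) -> (0,6) [heading=180, draw]
  RT 90: heading 180 -> 90
  -- iteration 2/4 --
  FD 9: (0,6) -> (0,15) [heading=90, draw]
  RT 90: heading 90 -> 0
  -- iteration 3/4 --
  FD 9: (0,15) -> (9,15) [heading=0, draw]
  RT 90: heading 0 -> 270
  -- iteration 4/4 --
  FD 9: (9,15) -> (9,6) [heading=270, draw]
  RT 90: heading 270 -> 180
]
Final: pos=(9,6), heading=180, 4 segment(s) drawn

Start position: (9, 6)
Final position: (9, 6)
Distance = 0; < 1e-6 -> CLOSED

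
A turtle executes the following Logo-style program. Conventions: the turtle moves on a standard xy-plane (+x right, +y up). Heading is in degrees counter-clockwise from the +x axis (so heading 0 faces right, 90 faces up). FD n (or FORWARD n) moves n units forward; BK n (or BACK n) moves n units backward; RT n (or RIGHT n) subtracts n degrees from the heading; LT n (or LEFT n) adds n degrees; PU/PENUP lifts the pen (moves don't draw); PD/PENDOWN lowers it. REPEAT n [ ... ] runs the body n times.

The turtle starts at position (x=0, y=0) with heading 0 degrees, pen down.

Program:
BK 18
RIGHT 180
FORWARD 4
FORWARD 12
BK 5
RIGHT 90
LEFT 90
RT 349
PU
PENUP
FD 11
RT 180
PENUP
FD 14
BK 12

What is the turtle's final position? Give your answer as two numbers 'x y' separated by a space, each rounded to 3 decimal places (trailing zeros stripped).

Executing turtle program step by step:
Start: pos=(0,0), heading=0, pen down
BK 18: (0,0) -> (-18,0) [heading=0, draw]
RT 180: heading 0 -> 180
FD 4: (-18,0) -> (-22,0) [heading=180, draw]
FD 12: (-22,0) -> (-34,0) [heading=180, draw]
BK 5: (-34,0) -> (-29,0) [heading=180, draw]
RT 90: heading 180 -> 90
LT 90: heading 90 -> 180
RT 349: heading 180 -> 191
PU: pen up
PU: pen up
FD 11: (-29,0) -> (-39.798,-2.099) [heading=191, move]
RT 180: heading 191 -> 11
PU: pen up
FD 14: (-39.798,-2.099) -> (-26.055,0.572) [heading=11, move]
BK 12: (-26.055,0.572) -> (-37.835,-1.717) [heading=11, move]
Final: pos=(-37.835,-1.717), heading=11, 4 segment(s) drawn

Answer: -37.835 -1.717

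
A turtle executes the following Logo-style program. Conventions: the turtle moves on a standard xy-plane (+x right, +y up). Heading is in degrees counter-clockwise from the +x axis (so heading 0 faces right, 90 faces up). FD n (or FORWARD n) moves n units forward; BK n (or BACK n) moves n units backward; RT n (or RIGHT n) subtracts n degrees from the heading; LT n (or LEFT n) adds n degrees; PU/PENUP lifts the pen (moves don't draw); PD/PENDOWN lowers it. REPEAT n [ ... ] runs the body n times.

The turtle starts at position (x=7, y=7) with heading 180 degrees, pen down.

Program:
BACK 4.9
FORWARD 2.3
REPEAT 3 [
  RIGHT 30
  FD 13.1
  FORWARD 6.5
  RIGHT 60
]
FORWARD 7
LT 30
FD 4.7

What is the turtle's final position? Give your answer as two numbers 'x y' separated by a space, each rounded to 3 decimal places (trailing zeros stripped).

Executing turtle program step by step:
Start: pos=(7,7), heading=180, pen down
BK 4.9: (7,7) -> (11.9,7) [heading=180, draw]
FD 2.3: (11.9,7) -> (9.6,7) [heading=180, draw]
REPEAT 3 [
  -- iteration 1/3 --
  RT 30: heading 180 -> 150
  FD 13.1: (9.6,7) -> (-1.745,13.55) [heading=150, draw]
  FD 6.5: (-1.745,13.55) -> (-7.374,16.8) [heading=150, draw]
  RT 60: heading 150 -> 90
  -- iteration 2/3 --
  RT 30: heading 90 -> 60
  FD 13.1: (-7.374,16.8) -> (-0.824,28.145) [heading=60, draw]
  FD 6.5: (-0.824,28.145) -> (2.426,33.774) [heading=60, draw]
  RT 60: heading 60 -> 0
  -- iteration 3/3 --
  RT 30: heading 0 -> 330
  FD 13.1: (2.426,33.774) -> (13.771,27.224) [heading=330, draw]
  FD 6.5: (13.771,27.224) -> (19.4,23.974) [heading=330, draw]
  RT 60: heading 330 -> 270
]
FD 7: (19.4,23.974) -> (19.4,16.974) [heading=270, draw]
LT 30: heading 270 -> 300
FD 4.7: (19.4,16.974) -> (21.75,12.904) [heading=300, draw]
Final: pos=(21.75,12.904), heading=300, 10 segment(s) drawn

Answer: 21.75 12.904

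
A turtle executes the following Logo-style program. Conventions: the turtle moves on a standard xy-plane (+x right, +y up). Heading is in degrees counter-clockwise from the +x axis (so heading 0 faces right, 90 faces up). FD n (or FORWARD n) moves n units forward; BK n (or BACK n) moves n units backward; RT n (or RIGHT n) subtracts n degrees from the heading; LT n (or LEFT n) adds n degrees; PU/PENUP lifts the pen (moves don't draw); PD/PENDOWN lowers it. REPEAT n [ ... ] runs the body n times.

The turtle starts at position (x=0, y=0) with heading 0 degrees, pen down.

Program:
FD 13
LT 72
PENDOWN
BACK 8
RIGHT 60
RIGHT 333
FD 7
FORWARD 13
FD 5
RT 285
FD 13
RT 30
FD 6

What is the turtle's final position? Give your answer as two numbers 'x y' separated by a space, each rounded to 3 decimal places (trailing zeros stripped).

Answer: 25.296 25.968

Derivation:
Executing turtle program step by step:
Start: pos=(0,0), heading=0, pen down
FD 13: (0,0) -> (13,0) [heading=0, draw]
LT 72: heading 0 -> 72
PD: pen down
BK 8: (13,0) -> (10.528,-7.608) [heading=72, draw]
RT 60: heading 72 -> 12
RT 333: heading 12 -> 39
FD 7: (10.528,-7.608) -> (15.968,-3.203) [heading=39, draw]
FD 13: (15.968,-3.203) -> (26.071,4.978) [heading=39, draw]
FD 5: (26.071,4.978) -> (29.957,8.125) [heading=39, draw]
RT 285: heading 39 -> 114
FD 13: (29.957,8.125) -> (24.669,20.001) [heading=114, draw]
RT 30: heading 114 -> 84
FD 6: (24.669,20.001) -> (25.296,25.968) [heading=84, draw]
Final: pos=(25.296,25.968), heading=84, 7 segment(s) drawn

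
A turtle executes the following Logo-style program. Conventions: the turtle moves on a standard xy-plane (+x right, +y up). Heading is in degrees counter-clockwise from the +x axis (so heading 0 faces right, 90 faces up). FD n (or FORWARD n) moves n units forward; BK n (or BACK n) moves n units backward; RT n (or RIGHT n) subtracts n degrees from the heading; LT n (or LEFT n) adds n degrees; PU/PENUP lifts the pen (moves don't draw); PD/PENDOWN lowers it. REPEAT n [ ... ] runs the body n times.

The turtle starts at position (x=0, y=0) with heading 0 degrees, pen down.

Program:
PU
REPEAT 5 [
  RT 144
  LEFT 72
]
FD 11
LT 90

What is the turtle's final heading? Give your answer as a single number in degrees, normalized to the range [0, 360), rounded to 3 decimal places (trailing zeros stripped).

Executing turtle program step by step:
Start: pos=(0,0), heading=0, pen down
PU: pen up
REPEAT 5 [
  -- iteration 1/5 --
  RT 144: heading 0 -> 216
  LT 72: heading 216 -> 288
  -- iteration 2/5 --
  RT 144: heading 288 -> 144
  LT 72: heading 144 -> 216
  -- iteration 3/5 --
  RT 144: heading 216 -> 72
  LT 72: heading 72 -> 144
  -- iteration 4/5 --
  RT 144: heading 144 -> 0
  LT 72: heading 0 -> 72
  -- iteration 5/5 --
  RT 144: heading 72 -> 288
  LT 72: heading 288 -> 0
]
FD 11: (0,0) -> (11,0) [heading=0, move]
LT 90: heading 0 -> 90
Final: pos=(11,0), heading=90, 0 segment(s) drawn

Answer: 90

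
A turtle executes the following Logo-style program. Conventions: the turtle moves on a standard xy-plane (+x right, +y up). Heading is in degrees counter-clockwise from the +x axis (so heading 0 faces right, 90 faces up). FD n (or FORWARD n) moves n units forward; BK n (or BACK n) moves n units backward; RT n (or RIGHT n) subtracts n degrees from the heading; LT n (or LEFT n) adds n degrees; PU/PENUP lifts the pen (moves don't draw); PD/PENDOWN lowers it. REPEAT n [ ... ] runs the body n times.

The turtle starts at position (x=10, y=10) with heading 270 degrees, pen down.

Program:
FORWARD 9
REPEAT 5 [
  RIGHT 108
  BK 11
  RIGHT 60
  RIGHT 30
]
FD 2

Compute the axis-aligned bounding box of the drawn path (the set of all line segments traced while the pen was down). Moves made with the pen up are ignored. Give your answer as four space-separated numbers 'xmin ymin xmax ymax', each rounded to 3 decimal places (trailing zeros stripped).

Answer: 10 -5.371 20.462 10

Derivation:
Executing turtle program step by step:
Start: pos=(10,10), heading=270, pen down
FD 9: (10,10) -> (10,1) [heading=270, draw]
REPEAT 5 [
  -- iteration 1/5 --
  RT 108: heading 270 -> 162
  BK 11: (10,1) -> (20.462,-2.399) [heading=162, draw]
  RT 60: heading 162 -> 102
  RT 30: heading 102 -> 72
  -- iteration 2/5 --
  RT 108: heading 72 -> 324
  BK 11: (20.462,-2.399) -> (11.562,4.066) [heading=324, draw]
  RT 60: heading 324 -> 264
  RT 30: heading 264 -> 234
  -- iteration 3/5 --
  RT 108: heading 234 -> 126
  BK 11: (11.562,4.066) -> (18.028,-4.833) [heading=126, draw]
  RT 60: heading 126 -> 66
  RT 30: heading 66 -> 36
  -- iteration 4/5 --
  RT 108: heading 36 -> 288
  BK 11: (18.028,-4.833) -> (14.629,5.629) [heading=288, draw]
  RT 60: heading 288 -> 228
  RT 30: heading 228 -> 198
  -- iteration 5/5 --
  RT 108: heading 198 -> 90
  BK 11: (14.629,5.629) -> (14.629,-5.371) [heading=90, draw]
  RT 60: heading 90 -> 30
  RT 30: heading 30 -> 0
]
FD 2: (14.629,-5.371) -> (16.629,-5.371) [heading=0, draw]
Final: pos=(16.629,-5.371), heading=0, 7 segment(s) drawn

Segment endpoints: x in {10, 10, 11.562, 14.629, 14.629, 16.629, 18.028, 20.462}, y in {-5.371, -5.371, -4.833, -2.399, 1, 4.066, 5.629, 10}
xmin=10, ymin=-5.371, xmax=20.462, ymax=10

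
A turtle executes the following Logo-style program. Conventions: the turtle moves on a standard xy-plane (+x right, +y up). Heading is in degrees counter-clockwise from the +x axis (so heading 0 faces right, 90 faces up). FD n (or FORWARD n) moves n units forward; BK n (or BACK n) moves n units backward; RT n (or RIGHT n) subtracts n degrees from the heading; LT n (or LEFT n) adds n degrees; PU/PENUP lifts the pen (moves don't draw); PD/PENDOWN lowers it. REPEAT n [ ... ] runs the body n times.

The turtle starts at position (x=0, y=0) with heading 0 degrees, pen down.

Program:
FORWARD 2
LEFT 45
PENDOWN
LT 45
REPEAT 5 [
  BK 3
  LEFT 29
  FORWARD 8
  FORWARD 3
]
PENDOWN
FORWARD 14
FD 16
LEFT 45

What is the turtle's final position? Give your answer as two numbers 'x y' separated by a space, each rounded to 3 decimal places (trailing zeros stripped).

Answer: -47.359 -28.437

Derivation:
Executing turtle program step by step:
Start: pos=(0,0), heading=0, pen down
FD 2: (0,0) -> (2,0) [heading=0, draw]
LT 45: heading 0 -> 45
PD: pen down
LT 45: heading 45 -> 90
REPEAT 5 [
  -- iteration 1/5 --
  BK 3: (2,0) -> (2,-3) [heading=90, draw]
  LT 29: heading 90 -> 119
  FD 8: (2,-3) -> (-1.878,3.997) [heading=119, draw]
  FD 3: (-1.878,3.997) -> (-3.333,6.621) [heading=119, draw]
  -- iteration 2/5 --
  BK 3: (-3.333,6.621) -> (-1.878,3.997) [heading=119, draw]
  LT 29: heading 119 -> 148
  FD 8: (-1.878,3.997) -> (-8.663,8.236) [heading=148, draw]
  FD 3: (-8.663,8.236) -> (-11.207,9.826) [heading=148, draw]
  -- iteration 3/5 --
  BK 3: (-11.207,9.826) -> (-8.663,8.236) [heading=148, draw]
  LT 29: heading 148 -> 177
  FD 8: (-8.663,8.236) -> (-16.652,8.655) [heading=177, draw]
  FD 3: (-16.652,8.655) -> (-19.648,8.812) [heading=177, draw]
  -- iteration 4/5 --
  BK 3: (-19.648,8.812) -> (-16.652,8.655) [heading=177, draw]
  LT 29: heading 177 -> 206
  FD 8: (-16.652,8.655) -> (-23.842,5.148) [heading=206, draw]
  FD 3: (-23.842,5.148) -> (-26.539,3.833) [heading=206, draw]
  -- iteration 5/5 --
  BK 3: (-26.539,3.833) -> (-23.842,5.148) [heading=206, draw]
  LT 29: heading 206 -> 235
  FD 8: (-23.842,5.148) -> (-28.431,-1.405) [heading=235, draw]
  FD 3: (-28.431,-1.405) -> (-30.152,-3.863) [heading=235, draw]
]
PD: pen down
FD 14: (-30.152,-3.863) -> (-38.182,-15.331) [heading=235, draw]
FD 16: (-38.182,-15.331) -> (-47.359,-28.437) [heading=235, draw]
LT 45: heading 235 -> 280
Final: pos=(-47.359,-28.437), heading=280, 18 segment(s) drawn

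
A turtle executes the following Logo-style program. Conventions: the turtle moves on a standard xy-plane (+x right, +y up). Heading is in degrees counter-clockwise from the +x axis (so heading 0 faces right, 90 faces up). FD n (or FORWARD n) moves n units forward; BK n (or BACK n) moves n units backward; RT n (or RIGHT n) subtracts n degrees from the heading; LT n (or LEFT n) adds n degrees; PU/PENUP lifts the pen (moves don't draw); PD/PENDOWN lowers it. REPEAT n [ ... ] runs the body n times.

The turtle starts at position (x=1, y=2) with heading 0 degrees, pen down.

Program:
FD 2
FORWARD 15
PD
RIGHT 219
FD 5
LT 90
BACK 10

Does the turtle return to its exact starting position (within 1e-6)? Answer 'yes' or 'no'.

Executing turtle program step by step:
Start: pos=(1,2), heading=0, pen down
FD 2: (1,2) -> (3,2) [heading=0, draw]
FD 15: (3,2) -> (18,2) [heading=0, draw]
PD: pen down
RT 219: heading 0 -> 141
FD 5: (18,2) -> (14.114,5.147) [heading=141, draw]
LT 90: heading 141 -> 231
BK 10: (14.114,5.147) -> (20.407,12.918) [heading=231, draw]
Final: pos=(20.407,12.918), heading=231, 4 segment(s) drawn

Start position: (1, 2)
Final position: (20.407, 12.918)
Distance = 22.268; >= 1e-6 -> NOT closed

Answer: no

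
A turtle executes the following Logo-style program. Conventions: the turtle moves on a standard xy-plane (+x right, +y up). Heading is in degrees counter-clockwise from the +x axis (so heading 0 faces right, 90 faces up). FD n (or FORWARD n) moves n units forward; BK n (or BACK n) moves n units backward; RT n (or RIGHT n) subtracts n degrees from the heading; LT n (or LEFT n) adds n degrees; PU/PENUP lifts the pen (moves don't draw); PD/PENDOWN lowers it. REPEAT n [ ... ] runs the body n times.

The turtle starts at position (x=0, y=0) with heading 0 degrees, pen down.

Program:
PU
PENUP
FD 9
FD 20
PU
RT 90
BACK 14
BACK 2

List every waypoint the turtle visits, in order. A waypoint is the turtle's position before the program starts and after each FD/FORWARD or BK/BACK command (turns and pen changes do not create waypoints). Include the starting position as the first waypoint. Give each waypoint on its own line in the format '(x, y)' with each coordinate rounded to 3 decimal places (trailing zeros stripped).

Answer: (0, 0)
(9, 0)
(29, 0)
(29, 14)
(29, 16)

Derivation:
Executing turtle program step by step:
Start: pos=(0,0), heading=0, pen down
PU: pen up
PU: pen up
FD 9: (0,0) -> (9,0) [heading=0, move]
FD 20: (9,0) -> (29,0) [heading=0, move]
PU: pen up
RT 90: heading 0 -> 270
BK 14: (29,0) -> (29,14) [heading=270, move]
BK 2: (29,14) -> (29,16) [heading=270, move]
Final: pos=(29,16), heading=270, 0 segment(s) drawn
Waypoints (5 total):
(0, 0)
(9, 0)
(29, 0)
(29, 14)
(29, 16)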